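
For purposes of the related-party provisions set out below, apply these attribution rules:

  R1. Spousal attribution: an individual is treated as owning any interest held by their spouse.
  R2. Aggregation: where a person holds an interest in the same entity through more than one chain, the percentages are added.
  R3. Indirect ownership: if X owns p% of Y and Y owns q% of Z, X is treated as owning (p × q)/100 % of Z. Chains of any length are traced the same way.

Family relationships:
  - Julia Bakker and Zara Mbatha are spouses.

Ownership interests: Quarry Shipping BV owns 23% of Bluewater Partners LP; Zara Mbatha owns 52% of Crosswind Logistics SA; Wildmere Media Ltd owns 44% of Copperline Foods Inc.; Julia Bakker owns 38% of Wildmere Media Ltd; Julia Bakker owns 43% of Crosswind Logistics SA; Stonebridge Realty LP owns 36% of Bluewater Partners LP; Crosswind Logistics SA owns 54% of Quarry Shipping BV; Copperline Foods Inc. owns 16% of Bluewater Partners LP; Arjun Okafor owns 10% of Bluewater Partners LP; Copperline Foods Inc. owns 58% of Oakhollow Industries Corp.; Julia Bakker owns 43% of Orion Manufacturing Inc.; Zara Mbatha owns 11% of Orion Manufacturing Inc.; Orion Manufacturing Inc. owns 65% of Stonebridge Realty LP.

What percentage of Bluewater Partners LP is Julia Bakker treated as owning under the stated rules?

By spousal attribution (R1), Julia Bakker is treated as also owning Zara Mbatha's interest in Crosswind Logistics SA, giving 43% + 52% = 95%.
By spousal attribution (R1), Julia Bakker is treated as also owning Zara Mbatha's interest in Orion Manufacturing Inc, giving 43% + 11% = 54%.
Chain via Wildmere Media Ltd → Copperline Foods Inc. (R3): 38% × 44% × 16% = 2.6752% of Bluewater Partners LP.
Chain via Crosswind Logistics SA → Quarry Shipping BV (R3): 95% × 54% × 23% = 11.799% of Bluewater Partners LP.
Chain via Orion Manufacturing Inc. → Stonebridge Realty LP (R3): 54% × 65% × 36% = 12.636% of Bluewater Partners LP.
Aggregating (R2): 2.6752% + 11.799% + 12.636% = 27.1102%.

27.1102%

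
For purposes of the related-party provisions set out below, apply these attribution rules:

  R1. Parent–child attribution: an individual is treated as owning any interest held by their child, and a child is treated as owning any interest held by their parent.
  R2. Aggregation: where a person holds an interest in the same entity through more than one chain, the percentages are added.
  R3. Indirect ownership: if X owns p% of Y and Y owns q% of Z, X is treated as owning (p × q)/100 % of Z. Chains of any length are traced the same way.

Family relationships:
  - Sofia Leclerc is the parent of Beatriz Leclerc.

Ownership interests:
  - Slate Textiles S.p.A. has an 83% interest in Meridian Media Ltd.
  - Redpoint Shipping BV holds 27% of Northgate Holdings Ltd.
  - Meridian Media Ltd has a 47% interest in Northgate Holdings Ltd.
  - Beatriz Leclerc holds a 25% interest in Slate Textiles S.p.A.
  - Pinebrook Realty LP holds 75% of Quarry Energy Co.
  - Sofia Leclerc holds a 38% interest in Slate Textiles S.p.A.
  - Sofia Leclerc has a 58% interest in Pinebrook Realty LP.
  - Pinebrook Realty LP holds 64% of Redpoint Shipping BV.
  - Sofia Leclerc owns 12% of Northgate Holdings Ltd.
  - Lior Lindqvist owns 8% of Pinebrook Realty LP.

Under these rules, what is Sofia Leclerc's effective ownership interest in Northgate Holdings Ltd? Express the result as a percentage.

46.5987%

By parent–child attribution (R1), Sofia Leclerc is treated as also owning Beatriz Leclerc's interest in Slate Textiles S.p.A, giving 38% + 25% = 63%.
Chain via Pinebrook Realty LP → Redpoint Shipping BV (R3): 58% × 64% × 27% = 10.0224% of Northgate Holdings Ltd.
Chain via Slate Textiles S.p.A. → Meridian Media Ltd (R3): 63% × 83% × 47% = 24.5763% of Northgate Holdings Ltd.
Direct interest in Northgate Holdings Ltd: 12%.
Aggregating (R2): 10.0224% + 24.5763% + 12% = 46.5987%.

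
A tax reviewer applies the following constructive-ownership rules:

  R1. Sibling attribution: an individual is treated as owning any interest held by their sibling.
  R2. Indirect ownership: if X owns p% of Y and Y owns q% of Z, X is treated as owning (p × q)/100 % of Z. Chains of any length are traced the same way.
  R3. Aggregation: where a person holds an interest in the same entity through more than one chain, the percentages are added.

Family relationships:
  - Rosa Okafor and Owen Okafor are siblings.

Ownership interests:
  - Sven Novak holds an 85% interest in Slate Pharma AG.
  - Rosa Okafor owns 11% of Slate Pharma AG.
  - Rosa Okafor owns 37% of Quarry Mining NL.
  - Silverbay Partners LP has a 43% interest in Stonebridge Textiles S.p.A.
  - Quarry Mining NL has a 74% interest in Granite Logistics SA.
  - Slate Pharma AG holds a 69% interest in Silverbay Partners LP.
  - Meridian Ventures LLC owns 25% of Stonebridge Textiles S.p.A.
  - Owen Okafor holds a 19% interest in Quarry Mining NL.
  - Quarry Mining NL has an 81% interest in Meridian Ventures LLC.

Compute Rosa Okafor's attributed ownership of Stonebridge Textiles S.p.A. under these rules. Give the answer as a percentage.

By sibling attribution (R1), Rosa Okafor is treated as also owning Owen Okafor's interest in Quarry Mining NL, giving 37% + 19% = 56%.
Chain via Slate Pharma AG → Silverbay Partners LP (R2): 11% × 69% × 43% = 3.2637% of Stonebridge Textiles S.p.A.
Chain via Quarry Mining NL → Meridian Ventures LLC (R2): 56% × 81% × 25% = 11.34% of Stonebridge Textiles S.p.A.
Aggregating (R3): 3.2637% + 11.34% = 14.6037%.

14.6037%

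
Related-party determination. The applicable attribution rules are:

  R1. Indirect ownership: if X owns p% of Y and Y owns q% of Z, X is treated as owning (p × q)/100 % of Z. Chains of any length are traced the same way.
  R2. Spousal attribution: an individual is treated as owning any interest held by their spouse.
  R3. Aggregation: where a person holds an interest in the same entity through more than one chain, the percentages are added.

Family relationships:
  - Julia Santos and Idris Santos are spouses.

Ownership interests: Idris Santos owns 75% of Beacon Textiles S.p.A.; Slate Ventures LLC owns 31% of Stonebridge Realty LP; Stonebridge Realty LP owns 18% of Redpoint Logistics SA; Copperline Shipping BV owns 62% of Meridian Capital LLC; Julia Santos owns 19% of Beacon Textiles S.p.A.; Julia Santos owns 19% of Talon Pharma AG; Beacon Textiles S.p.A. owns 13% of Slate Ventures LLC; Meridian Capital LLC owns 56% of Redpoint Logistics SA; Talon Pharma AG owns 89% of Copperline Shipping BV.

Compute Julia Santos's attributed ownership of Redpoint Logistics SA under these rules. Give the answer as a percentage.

By spousal attribution (R2), Julia Santos is treated as also owning Idris Santos's interest in Beacon Textiles S.p.A, giving 19% + 75% = 94%.
Chain via Talon Pharma AG → Copperline Shipping BV → Meridian Capital LLC (R1): 19% × 89% × 62% × 56% = 5.871152% of Redpoint Logistics SA.
Chain via Beacon Textiles S.p.A. → Slate Ventures LLC → Stonebridge Realty LP (R1): 94% × 13% × 31% × 18% = 0.681876% of Redpoint Logistics SA.
Aggregating (R3): 5.871152% + 0.681876% = 6.553028%.

6.553028%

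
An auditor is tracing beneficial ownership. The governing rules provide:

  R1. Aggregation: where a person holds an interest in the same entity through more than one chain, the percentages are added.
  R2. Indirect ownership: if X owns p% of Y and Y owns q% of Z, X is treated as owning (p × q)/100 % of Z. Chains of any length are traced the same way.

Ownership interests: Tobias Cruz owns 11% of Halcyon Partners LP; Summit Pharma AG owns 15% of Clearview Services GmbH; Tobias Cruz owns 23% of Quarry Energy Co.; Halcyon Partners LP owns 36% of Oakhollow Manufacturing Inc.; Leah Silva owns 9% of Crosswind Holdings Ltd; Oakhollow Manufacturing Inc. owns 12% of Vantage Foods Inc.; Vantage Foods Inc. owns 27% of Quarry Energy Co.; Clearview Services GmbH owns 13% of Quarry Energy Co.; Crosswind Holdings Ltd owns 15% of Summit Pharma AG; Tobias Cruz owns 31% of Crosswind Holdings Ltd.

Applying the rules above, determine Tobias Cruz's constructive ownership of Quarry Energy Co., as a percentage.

23.218979%

Chain via Halcyon Partners LP → Oakhollow Manufacturing Inc. → Vantage Foods Inc. (R2): 11% × 36% × 12% × 27% = 0.128304% of Quarry Energy Co.
Chain via Crosswind Holdings Ltd → Summit Pharma AG → Clearview Services GmbH (R2): 31% × 15% × 15% × 13% = 0.090675% of Quarry Energy Co.
Direct interest in Quarry Energy Co: 23%.
Aggregating (R1): 0.128304% + 0.090675% + 23% = 23.218979%.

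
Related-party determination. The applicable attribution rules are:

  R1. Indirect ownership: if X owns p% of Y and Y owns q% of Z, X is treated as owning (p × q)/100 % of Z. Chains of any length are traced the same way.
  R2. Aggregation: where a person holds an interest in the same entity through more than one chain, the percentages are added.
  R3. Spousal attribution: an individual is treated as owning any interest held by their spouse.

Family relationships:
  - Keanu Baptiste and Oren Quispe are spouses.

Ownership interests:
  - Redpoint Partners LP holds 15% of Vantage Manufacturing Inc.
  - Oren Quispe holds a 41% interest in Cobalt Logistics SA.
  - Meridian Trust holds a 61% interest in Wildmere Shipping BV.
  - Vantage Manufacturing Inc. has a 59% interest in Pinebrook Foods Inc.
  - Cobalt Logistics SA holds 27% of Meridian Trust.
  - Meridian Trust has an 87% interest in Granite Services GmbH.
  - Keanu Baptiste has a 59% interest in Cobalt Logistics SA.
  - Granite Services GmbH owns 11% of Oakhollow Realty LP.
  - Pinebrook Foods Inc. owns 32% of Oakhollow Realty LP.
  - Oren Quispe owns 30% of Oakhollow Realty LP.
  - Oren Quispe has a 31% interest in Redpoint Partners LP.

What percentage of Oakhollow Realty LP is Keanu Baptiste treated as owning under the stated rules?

By spousal attribution (R3), Keanu Baptiste is treated as also owning Oren Quispe's interest in Cobalt Logistics SA, giving 59% + 41% = 100%.
By spousal attribution (R3), Keanu Baptiste is treated as owning Oren Quispe's 31% interest in Redpoint Partners LP.
By spousal attribution (R3), Keanu Baptiste is treated as owning Oren Quispe's 30% interest in Oakhollow Realty LP.
Chain via Cobalt Logistics SA → Meridian Trust → Granite Services GmbH (R1): 100% × 27% × 87% × 11% = 2.5839% of Oakhollow Realty LP.
Chain via Redpoint Partners LP → Vantage Manufacturing Inc. → Pinebrook Foods Inc. (R1): 31% × 15% × 59% × 32% = 0.87792% of Oakhollow Realty LP.
Direct interest in Oakhollow Realty LP: 30%.
Aggregating (R2): 2.5839% + 0.87792% + 30% = 33.46182%.

33.46182%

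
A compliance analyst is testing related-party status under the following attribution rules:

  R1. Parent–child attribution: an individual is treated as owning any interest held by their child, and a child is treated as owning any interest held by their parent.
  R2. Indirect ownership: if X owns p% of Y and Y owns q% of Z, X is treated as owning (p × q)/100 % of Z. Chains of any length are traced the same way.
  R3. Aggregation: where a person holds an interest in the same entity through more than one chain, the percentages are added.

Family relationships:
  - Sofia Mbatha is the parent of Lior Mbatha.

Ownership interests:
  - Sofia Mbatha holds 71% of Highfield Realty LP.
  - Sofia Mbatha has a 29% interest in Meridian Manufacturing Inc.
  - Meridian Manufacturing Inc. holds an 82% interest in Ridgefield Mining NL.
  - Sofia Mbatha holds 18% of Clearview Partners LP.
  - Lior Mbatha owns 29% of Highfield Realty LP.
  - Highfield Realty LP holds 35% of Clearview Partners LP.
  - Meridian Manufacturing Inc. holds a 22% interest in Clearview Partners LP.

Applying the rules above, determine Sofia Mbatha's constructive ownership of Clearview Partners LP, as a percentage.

By parent–child attribution (R1), Sofia Mbatha is treated as also owning Lior Mbatha's interest in Highfield Realty LP, giving 71% + 29% = 100%.
Chain via Highfield Realty LP (R2): 100% × 35% = 35% of Clearview Partners LP.
Chain via Meridian Manufacturing Inc. (R2): 29% × 22% = 6.38% of Clearview Partners LP.
Direct interest in Clearview Partners LP: 18%.
Aggregating (R3): 35% + 6.38% + 18% = 59.38%.

59.38%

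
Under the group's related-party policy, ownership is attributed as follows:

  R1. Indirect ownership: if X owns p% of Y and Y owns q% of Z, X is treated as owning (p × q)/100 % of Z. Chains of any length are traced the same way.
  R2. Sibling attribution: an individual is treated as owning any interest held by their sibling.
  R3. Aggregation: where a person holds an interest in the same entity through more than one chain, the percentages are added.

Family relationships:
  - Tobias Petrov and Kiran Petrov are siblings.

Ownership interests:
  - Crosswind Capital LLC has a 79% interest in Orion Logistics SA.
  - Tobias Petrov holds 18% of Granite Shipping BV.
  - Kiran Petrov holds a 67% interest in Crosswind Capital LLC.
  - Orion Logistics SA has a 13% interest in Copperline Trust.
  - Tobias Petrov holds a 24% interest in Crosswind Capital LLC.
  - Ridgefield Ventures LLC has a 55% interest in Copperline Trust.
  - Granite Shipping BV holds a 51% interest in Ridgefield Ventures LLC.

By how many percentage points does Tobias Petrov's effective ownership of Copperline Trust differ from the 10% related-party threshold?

By sibling attribution (R2), Tobias Petrov is treated as also owning Kiran Petrov's interest in Crosswind Capital LLC, giving 24% + 67% = 91%.
Chain via Granite Shipping BV → Ridgefield Ventures LLC (R1): 18% × 51% × 55% = 5.049% of Copperline Trust.
Chain via Crosswind Capital LLC → Orion Logistics SA (R1): 91% × 79% × 13% = 9.3457% of Copperline Trust.
Aggregating (R3): 5.049% + 9.3457% = 14.3947%.
14.3947% exceeds the 10% threshold by 4.3947 percentage points.

4.3947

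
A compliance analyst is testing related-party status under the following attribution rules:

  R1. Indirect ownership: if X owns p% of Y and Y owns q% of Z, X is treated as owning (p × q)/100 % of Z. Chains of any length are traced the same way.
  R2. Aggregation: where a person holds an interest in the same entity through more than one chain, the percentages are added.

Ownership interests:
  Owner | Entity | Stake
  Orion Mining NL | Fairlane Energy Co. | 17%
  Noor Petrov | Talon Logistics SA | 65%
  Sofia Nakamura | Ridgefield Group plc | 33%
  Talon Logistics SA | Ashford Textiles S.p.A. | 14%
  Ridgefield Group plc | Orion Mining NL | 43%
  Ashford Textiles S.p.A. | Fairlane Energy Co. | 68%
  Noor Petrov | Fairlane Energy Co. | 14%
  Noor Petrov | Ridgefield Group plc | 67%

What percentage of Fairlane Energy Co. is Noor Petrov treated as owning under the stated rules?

Chain via Ridgefield Group plc → Orion Mining NL (R1): 67% × 43% × 17% = 4.8977% of Fairlane Energy Co.
Chain via Talon Logistics SA → Ashford Textiles S.p.A. (R1): 65% × 14% × 68% = 6.188% of Fairlane Energy Co.
Direct interest in Fairlane Energy Co: 14%.
Aggregating (R2): 4.8977% + 6.188% + 14% = 25.0857%.

25.0857%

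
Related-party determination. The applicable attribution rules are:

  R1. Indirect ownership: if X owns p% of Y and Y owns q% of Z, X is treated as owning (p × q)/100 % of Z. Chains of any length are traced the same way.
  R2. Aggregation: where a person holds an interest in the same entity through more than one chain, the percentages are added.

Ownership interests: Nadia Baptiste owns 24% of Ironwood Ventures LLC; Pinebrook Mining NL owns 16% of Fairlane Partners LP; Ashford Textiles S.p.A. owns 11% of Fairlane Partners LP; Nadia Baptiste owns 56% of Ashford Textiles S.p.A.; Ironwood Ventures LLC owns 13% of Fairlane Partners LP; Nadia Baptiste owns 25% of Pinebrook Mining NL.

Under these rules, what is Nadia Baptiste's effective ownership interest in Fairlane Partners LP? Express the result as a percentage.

Chain via Ironwood Ventures LLC (R1): 24% × 13% = 3.12% of Fairlane Partners LP.
Chain via Ashford Textiles S.p.A. (R1): 56% × 11% = 6.16% of Fairlane Partners LP.
Chain via Pinebrook Mining NL (R1): 25% × 16% = 4% of Fairlane Partners LP.
Aggregating (R2): 3.12% + 6.16% + 4% = 13.28%.

13.28%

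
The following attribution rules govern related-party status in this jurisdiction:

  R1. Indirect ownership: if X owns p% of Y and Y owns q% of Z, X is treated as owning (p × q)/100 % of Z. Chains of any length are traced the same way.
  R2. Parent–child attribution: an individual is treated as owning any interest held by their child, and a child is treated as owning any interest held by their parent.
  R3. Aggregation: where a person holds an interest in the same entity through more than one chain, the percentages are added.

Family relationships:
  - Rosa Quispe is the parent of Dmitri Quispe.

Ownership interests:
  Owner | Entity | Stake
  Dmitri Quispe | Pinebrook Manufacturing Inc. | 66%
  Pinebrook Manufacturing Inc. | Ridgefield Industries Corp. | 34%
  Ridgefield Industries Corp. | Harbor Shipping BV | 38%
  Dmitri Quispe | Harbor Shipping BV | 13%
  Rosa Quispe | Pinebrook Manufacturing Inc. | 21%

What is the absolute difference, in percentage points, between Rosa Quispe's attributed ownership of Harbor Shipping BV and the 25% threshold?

By parent–child attribution (R2), Rosa Quispe is treated as also owning Dmitri Quispe's interest in Pinebrook Manufacturing Inc, giving 21% + 66% = 87%.
By parent–child attribution (R2), Rosa Quispe is treated as owning Dmitri Quispe's 13% interest in Harbor Shipping BV.
Chain via Pinebrook Manufacturing Inc. → Ridgefield Industries Corp. (R1): 87% × 34% × 38% = 11.2404% of Harbor Shipping BV.
Direct interest in Harbor Shipping BV: 13%.
Aggregating (R3): 11.2404% + 13% = 24.2404%.
24.2404% falls short of the 25% threshold by 0.7596 percentage points.

0.7596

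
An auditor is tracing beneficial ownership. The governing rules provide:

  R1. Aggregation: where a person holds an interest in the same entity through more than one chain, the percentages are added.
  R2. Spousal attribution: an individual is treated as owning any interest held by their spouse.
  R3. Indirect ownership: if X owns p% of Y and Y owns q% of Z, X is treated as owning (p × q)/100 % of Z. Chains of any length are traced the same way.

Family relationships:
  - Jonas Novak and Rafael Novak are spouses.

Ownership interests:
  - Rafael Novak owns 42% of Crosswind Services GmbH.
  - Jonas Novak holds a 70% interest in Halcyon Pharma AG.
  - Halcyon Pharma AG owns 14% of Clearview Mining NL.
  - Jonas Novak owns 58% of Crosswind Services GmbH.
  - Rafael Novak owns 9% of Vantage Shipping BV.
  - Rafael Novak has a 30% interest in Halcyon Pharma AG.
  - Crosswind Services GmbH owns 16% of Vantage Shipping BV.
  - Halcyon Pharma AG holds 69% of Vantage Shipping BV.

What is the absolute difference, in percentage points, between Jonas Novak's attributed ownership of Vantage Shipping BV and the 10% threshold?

By spousal attribution (R2), Jonas Novak is treated as also owning Rafael Novak's interest in Halcyon Pharma AG, giving 70% + 30% = 100%.
By spousal attribution (R2), Jonas Novak is treated as also owning Rafael Novak's interest in Crosswind Services GmbH, giving 58% + 42% = 100%.
By spousal attribution (R2), Jonas Novak is treated as owning Rafael Novak's 9% interest in Vantage Shipping BV.
Chain via Halcyon Pharma AG (R3): 100% × 69% = 69% of Vantage Shipping BV.
Chain via Crosswind Services GmbH (R3): 100% × 16% = 16% of Vantage Shipping BV.
Direct interest in Vantage Shipping BV: 9%.
Aggregating (R1): 69% + 16% + 9% = 94%.
94% exceeds the 10% threshold by 84 percentage points.

84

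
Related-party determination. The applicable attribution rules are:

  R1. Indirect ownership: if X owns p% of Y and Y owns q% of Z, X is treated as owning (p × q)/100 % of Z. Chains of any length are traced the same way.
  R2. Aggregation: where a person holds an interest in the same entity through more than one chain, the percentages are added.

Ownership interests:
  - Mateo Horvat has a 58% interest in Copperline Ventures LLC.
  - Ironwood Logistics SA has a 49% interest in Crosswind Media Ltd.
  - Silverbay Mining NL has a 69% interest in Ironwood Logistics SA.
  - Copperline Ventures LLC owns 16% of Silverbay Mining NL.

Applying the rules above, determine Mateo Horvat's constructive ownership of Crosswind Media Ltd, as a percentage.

3.137568%

Chain via Copperline Ventures LLC → Silverbay Mining NL → Ironwood Logistics SA (R1): 58% × 16% × 69% × 49% = 3.137568% of Crosswind Media Ltd.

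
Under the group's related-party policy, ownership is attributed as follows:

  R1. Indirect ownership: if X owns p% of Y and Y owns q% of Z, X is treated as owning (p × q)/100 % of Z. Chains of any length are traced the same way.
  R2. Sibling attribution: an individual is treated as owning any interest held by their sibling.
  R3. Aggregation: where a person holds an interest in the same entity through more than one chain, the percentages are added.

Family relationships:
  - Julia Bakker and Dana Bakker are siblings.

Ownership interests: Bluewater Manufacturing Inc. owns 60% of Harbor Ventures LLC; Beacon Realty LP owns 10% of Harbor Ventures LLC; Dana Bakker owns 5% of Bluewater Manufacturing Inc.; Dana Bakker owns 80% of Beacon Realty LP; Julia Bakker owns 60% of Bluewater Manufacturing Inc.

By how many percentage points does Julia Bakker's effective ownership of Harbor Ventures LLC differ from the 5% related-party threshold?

42

By sibling attribution (R2), Julia Bakker is treated as also owning Dana Bakker's interest in Bluewater Manufacturing Inc, giving 60% + 5% = 65%.
By sibling attribution (R2), Julia Bakker is treated as owning Dana Bakker's 80% interest in Beacon Realty LP.
Chain via Bluewater Manufacturing Inc. (R1): 65% × 60% = 39% of Harbor Ventures LLC.
Chain via Beacon Realty LP (R1): 80% × 10% = 8% of Harbor Ventures LLC.
Aggregating (R3): 39% + 8% = 47%.
47% exceeds the 5% threshold by 42 percentage points.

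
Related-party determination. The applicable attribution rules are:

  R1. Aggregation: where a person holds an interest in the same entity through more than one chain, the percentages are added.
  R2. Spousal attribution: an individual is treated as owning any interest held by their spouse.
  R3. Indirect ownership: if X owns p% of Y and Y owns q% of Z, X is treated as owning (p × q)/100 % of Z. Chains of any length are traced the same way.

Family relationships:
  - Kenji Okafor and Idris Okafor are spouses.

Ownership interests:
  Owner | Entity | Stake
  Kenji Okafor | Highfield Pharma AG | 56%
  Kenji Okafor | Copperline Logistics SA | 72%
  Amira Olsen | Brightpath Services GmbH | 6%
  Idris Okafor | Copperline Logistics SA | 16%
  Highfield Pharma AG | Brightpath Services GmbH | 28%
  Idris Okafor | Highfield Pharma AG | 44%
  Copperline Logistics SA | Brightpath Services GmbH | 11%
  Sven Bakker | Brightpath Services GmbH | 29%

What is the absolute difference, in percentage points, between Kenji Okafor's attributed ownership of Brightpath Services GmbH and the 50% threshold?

12.32

By spousal attribution (R2), Kenji Okafor is treated as also owning Idris Okafor's interest in Highfield Pharma AG, giving 56% + 44% = 100%.
By spousal attribution (R2), Kenji Okafor is treated as also owning Idris Okafor's interest in Copperline Logistics SA, giving 72% + 16% = 88%.
Chain via Highfield Pharma AG (R3): 100% × 28% = 28% of Brightpath Services GmbH.
Chain via Copperline Logistics SA (R3): 88% × 11% = 9.68% of Brightpath Services GmbH.
Aggregating (R1): 28% + 9.68% = 37.68%.
37.68% falls short of the 50% threshold by 12.32 percentage points.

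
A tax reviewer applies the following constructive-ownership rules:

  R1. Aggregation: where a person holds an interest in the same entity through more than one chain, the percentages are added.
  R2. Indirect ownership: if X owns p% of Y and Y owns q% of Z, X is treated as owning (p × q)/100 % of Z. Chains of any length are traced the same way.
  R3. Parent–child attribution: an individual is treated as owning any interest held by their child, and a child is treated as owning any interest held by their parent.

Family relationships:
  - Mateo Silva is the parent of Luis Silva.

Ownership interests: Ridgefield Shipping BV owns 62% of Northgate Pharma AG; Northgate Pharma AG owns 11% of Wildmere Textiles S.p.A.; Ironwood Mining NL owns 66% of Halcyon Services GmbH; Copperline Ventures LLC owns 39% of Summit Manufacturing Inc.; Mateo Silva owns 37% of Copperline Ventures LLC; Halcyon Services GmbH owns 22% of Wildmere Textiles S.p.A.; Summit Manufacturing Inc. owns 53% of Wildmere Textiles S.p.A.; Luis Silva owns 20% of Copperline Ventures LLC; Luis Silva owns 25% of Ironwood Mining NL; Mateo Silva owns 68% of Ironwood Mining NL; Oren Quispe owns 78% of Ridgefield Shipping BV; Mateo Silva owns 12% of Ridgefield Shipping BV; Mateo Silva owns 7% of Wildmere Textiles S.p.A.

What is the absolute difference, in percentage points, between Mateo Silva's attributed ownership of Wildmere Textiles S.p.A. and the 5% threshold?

28.1039

By parent–child attribution (R3), Mateo Silva is treated as also owning Luis Silva's interest in Ironwood Mining NL, giving 68% + 25% = 93%.
By parent–child attribution (R3), Mateo Silva is treated as also owning Luis Silva's interest in Copperline Ventures LLC, giving 37% + 20% = 57%.
Chain via Ridgefield Shipping BV → Northgate Pharma AG (R2): 12% × 62% × 11% = 0.8184% of Wildmere Textiles S.p.A.
Chain via Ironwood Mining NL → Halcyon Services GmbH (R2): 93% × 66% × 22% = 13.5036% of Wildmere Textiles S.p.A.
Chain via Copperline Ventures LLC → Summit Manufacturing Inc. (R2): 57% × 39% × 53% = 11.7819% of Wildmere Textiles S.p.A.
Direct interest in Wildmere Textiles S.p.A: 7%.
Aggregating (R1): 0.8184% + 13.5036% + 11.7819% + 7% = 33.1039%.
33.1039% exceeds the 5% threshold by 28.1039 percentage points.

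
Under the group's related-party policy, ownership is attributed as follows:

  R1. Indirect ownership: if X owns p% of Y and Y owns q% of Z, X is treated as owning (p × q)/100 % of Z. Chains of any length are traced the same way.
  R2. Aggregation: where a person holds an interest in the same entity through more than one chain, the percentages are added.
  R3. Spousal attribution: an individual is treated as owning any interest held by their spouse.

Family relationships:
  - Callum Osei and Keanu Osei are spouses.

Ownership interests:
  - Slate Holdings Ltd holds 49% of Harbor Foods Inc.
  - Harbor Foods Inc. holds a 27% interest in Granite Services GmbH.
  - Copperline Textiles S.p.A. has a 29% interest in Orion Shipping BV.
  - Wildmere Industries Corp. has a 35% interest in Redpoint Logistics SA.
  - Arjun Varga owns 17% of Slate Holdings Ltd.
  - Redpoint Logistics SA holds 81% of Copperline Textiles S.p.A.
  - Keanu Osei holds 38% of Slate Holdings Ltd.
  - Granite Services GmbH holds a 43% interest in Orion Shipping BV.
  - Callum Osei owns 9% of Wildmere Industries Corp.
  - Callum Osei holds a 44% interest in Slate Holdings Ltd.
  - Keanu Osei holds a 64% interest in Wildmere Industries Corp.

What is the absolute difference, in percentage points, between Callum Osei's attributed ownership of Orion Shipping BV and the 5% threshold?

5.666593

By spousal attribution (R3), Callum Osei is treated as also owning Keanu Osei's interest in Slate Holdings Ltd, giving 44% + 38% = 82%.
By spousal attribution (R3), Callum Osei is treated as also owning Keanu Osei's interest in Wildmere Industries Corp, giving 9% + 64% = 73%.
Chain via Slate Holdings Ltd → Harbor Foods Inc. → Granite Services GmbH (R1): 82% × 49% × 27% × 43% = 4.664898% of Orion Shipping BV.
Chain via Wildmere Industries Corp. → Redpoint Logistics SA → Copperline Textiles S.p.A. (R1): 73% × 35% × 81% × 29% = 6.001695% of Orion Shipping BV.
Aggregating (R2): 4.664898% + 6.001695% = 10.666593%.
10.666593% exceeds the 5% threshold by 5.666593 percentage points.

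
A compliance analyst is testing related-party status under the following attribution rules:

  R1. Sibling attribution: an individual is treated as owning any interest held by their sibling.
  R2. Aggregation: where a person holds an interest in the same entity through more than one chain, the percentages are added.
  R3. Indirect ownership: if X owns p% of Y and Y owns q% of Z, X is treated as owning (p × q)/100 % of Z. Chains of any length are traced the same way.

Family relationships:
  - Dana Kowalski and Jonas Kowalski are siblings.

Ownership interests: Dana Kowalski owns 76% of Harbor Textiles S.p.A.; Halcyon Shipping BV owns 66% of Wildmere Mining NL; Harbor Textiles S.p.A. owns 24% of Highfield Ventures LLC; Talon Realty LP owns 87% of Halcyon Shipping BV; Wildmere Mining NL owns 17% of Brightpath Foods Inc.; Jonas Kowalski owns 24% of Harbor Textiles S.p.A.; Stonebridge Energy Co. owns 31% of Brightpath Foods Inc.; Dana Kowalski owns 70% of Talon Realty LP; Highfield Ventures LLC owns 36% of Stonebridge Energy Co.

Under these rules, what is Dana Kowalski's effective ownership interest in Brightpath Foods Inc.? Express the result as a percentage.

9.51138%

By sibling attribution (R1), Dana Kowalski is treated as also owning Jonas Kowalski's interest in Harbor Textiles S.p.A, giving 76% + 24% = 100%.
Chain via Talon Realty LP → Halcyon Shipping BV → Wildmere Mining NL (R3): 70% × 87% × 66% × 17% = 6.83298% of Brightpath Foods Inc.
Chain via Harbor Textiles S.p.A. → Highfield Ventures LLC → Stonebridge Energy Co. (R3): 100% × 24% × 36% × 31% = 2.6784% of Brightpath Foods Inc.
Aggregating (R2): 6.83298% + 2.6784% = 9.51138%.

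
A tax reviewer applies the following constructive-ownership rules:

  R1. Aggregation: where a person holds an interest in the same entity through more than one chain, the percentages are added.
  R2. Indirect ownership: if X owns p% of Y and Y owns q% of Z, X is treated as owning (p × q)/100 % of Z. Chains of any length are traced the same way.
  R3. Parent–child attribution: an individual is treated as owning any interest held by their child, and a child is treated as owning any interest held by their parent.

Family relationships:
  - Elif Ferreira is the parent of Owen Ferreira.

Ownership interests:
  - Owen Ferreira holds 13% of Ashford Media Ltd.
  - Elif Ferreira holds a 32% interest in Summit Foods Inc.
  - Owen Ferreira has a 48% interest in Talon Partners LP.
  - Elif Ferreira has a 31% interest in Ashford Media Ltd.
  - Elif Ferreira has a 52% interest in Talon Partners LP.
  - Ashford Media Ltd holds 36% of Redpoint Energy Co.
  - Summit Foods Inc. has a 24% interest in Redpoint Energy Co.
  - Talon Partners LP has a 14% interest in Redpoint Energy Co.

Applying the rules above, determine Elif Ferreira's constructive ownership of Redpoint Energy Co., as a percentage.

37.52%

By parent–child attribution (R3), Elif Ferreira is treated as also owning Owen Ferreira's interest in Ashford Media Ltd, giving 31% + 13% = 44%.
By parent–child attribution (R3), Elif Ferreira is treated as also owning Owen Ferreira's interest in Talon Partners LP, giving 52% + 48% = 100%.
Chain via Ashford Media Ltd (R2): 44% × 36% = 15.84% of Redpoint Energy Co.
Chain via Talon Partners LP (R2): 100% × 14% = 14% of Redpoint Energy Co.
Chain via Summit Foods Inc. (R2): 32% × 24% = 7.68% of Redpoint Energy Co.
Aggregating (R1): 15.84% + 14% + 7.68% = 37.52%.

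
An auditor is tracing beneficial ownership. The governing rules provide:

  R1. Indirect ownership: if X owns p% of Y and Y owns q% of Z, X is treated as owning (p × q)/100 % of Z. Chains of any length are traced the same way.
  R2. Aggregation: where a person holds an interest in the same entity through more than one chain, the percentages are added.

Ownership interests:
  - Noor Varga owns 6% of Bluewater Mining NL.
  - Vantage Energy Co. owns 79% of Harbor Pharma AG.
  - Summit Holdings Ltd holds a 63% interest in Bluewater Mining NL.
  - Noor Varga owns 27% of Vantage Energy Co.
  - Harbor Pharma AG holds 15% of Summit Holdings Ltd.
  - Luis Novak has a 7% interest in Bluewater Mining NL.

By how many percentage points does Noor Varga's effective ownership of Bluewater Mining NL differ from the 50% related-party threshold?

Chain via Vantage Energy Co. → Harbor Pharma AG → Summit Holdings Ltd (R1): 27% × 79% × 15% × 63% = 2.015685% of Bluewater Mining NL.
Direct interest in Bluewater Mining NL: 6%.
Aggregating (R2): 2.015685% + 6% = 8.015685%.
8.015685% falls short of the 50% threshold by 41.984315 percentage points.

41.984315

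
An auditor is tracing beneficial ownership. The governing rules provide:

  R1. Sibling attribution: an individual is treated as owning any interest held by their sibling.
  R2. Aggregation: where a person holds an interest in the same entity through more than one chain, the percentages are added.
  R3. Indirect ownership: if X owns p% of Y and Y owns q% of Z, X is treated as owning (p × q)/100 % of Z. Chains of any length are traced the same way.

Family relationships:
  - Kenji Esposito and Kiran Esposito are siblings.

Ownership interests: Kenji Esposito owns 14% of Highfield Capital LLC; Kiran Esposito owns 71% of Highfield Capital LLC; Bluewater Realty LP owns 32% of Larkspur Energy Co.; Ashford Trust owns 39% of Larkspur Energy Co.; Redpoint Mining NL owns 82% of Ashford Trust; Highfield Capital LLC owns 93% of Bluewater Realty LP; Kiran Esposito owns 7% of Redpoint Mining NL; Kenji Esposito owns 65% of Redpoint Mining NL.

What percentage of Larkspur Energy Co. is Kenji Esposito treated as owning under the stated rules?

48.3216%

By sibling attribution (R1), Kenji Esposito is treated as also owning Kiran Esposito's interest in Redpoint Mining NL, giving 65% + 7% = 72%.
By sibling attribution (R1), Kenji Esposito is treated as also owning Kiran Esposito's interest in Highfield Capital LLC, giving 14% + 71% = 85%.
Chain via Redpoint Mining NL → Ashford Trust (R3): 72% × 82% × 39% = 23.0256% of Larkspur Energy Co.
Chain via Highfield Capital LLC → Bluewater Realty LP (R3): 85% × 93% × 32% = 25.296% of Larkspur Energy Co.
Aggregating (R2): 23.0256% + 25.296% = 48.3216%.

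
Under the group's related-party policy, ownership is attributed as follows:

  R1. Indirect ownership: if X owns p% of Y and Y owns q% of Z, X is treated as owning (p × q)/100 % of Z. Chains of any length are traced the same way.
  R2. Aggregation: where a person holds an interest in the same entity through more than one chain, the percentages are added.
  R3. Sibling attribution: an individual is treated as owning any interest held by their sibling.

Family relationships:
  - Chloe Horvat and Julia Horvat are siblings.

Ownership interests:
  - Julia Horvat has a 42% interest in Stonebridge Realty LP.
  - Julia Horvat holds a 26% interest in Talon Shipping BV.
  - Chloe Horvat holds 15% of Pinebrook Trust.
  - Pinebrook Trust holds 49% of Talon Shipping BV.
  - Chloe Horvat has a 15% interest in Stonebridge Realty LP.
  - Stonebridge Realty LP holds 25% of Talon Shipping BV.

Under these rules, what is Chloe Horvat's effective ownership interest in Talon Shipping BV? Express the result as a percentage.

47.6%

By sibling attribution (R3), Chloe Horvat is treated as also owning Julia Horvat's interest in Stonebridge Realty LP, giving 15% + 42% = 57%.
By sibling attribution (R3), Chloe Horvat is treated as owning Julia Horvat's 26% interest in Talon Shipping BV.
Chain via Pinebrook Trust (R1): 15% × 49% = 7.35% of Talon Shipping BV.
Chain via Stonebridge Realty LP (R1): 57% × 25% = 14.25% of Talon Shipping BV.
Direct interest in Talon Shipping BV: 26%.
Aggregating (R2): 7.35% + 14.25% + 26% = 47.6%.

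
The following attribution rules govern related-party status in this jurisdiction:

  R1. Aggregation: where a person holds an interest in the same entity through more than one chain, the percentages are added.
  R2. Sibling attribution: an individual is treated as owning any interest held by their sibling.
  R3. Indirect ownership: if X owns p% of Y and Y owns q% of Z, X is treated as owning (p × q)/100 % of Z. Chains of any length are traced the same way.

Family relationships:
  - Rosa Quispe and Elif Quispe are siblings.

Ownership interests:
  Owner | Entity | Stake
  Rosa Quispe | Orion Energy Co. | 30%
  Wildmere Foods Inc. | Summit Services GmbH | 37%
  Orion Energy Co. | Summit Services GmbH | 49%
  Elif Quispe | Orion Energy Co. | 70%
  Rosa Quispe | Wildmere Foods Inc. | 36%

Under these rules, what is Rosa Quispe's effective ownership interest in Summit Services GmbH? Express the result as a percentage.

By sibling attribution (R2), Rosa Quispe is treated as also owning Elif Quispe's interest in Orion Energy Co, giving 30% + 70% = 100%.
Chain via Orion Energy Co. (R3): 100% × 49% = 49% of Summit Services GmbH.
Chain via Wildmere Foods Inc. (R3): 36% × 37% = 13.32% of Summit Services GmbH.
Aggregating (R1): 49% + 13.32% = 62.32%.

62.32%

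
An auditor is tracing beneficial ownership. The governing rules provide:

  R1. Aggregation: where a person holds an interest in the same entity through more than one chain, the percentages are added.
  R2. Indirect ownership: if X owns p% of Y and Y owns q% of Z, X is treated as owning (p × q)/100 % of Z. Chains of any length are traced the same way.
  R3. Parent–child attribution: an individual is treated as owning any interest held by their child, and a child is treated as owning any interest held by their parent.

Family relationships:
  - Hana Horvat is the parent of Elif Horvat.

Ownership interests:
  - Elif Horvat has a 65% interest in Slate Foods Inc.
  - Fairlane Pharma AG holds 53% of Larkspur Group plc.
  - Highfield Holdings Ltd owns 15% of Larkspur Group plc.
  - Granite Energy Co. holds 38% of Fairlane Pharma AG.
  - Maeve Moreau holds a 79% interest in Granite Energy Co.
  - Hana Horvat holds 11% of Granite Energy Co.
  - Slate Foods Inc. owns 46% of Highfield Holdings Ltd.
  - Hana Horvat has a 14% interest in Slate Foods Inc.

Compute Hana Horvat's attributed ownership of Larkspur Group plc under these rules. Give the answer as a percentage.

By parent–child attribution (R3), Hana Horvat is treated as also owning Elif Horvat's interest in Slate Foods Inc, giving 14% + 65% = 79%.
Chain via Slate Foods Inc. → Highfield Holdings Ltd (R2): 79% × 46% × 15% = 5.451% of Larkspur Group plc.
Chain via Granite Energy Co. → Fairlane Pharma AG (R2): 11% × 38% × 53% = 2.2154% of Larkspur Group plc.
Aggregating (R1): 5.451% + 2.2154% = 7.6664%.

7.6664%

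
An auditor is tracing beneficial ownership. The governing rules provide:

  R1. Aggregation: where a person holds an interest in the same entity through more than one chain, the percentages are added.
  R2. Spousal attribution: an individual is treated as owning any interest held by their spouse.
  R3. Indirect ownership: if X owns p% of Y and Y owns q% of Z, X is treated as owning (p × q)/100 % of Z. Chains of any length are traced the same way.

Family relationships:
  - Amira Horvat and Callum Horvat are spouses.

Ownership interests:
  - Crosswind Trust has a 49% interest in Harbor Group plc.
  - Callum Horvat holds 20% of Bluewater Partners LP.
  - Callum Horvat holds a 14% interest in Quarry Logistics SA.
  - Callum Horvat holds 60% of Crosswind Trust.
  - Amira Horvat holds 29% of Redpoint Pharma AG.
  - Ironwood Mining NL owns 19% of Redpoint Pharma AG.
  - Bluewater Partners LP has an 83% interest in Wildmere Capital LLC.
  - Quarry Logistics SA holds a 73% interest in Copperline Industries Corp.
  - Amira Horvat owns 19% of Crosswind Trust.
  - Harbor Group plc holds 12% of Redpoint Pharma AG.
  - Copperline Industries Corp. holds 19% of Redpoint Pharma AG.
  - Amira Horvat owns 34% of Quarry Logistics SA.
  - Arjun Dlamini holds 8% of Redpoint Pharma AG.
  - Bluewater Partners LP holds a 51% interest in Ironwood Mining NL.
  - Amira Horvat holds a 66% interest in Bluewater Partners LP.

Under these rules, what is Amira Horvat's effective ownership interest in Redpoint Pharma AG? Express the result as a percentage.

By spousal attribution (R2), Amira Horvat is treated as also owning Callum Horvat's interest in Crosswind Trust, giving 19% + 60% = 79%.
By spousal attribution (R2), Amira Horvat is treated as also owning Callum Horvat's interest in Quarry Logistics SA, giving 34% + 14% = 48%.
By spousal attribution (R2), Amira Horvat is treated as also owning Callum Horvat's interest in Bluewater Partners LP, giving 66% + 20% = 86%.
Chain via Crosswind Trust → Harbor Group plc (R3): 79% × 49% × 12% = 4.6452% of Redpoint Pharma AG.
Chain via Quarry Logistics SA → Copperline Industries Corp. (R3): 48% × 73% × 19% = 6.6576% of Redpoint Pharma AG.
Chain via Bluewater Partners LP → Ironwood Mining NL (R3): 86% × 51% × 19% = 8.3334% of Redpoint Pharma AG.
Direct interest in Redpoint Pharma AG: 29%.
Aggregating (R1): 4.6452% + 6.6576% + 8.3334% + 29% = 48.6362%.

48.6362%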